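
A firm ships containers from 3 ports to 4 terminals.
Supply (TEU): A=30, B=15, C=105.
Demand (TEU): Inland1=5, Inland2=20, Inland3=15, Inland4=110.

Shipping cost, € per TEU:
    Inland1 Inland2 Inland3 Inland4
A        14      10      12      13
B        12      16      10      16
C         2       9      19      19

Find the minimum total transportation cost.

2250

Optimal allocation:
  A to Inland4: 30 × €13 = €390
  B to Inland3: 15 × €10 = €150
  C to Inland1: 5 × €2 = €10
  C to Inland2: 20 × €9 = €180
  C to Inland4: 80 × €19 = €1520
Total = 390 + 150 + 10 + 180 + 1520 = €2250.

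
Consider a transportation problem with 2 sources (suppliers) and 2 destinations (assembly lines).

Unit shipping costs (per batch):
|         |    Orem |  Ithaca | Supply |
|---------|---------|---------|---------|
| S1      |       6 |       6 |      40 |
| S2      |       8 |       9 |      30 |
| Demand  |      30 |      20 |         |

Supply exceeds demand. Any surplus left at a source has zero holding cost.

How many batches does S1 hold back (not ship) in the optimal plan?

Minimum-cost shipments:
  S1–Orem: 20 × 6 = 120
  S1–Ithaca: 20 × 6 = 120
  S2–Orem: 10 × 8 = 80
Total cost = 320.
S1 ships 40 of its 40, leaving 0.

0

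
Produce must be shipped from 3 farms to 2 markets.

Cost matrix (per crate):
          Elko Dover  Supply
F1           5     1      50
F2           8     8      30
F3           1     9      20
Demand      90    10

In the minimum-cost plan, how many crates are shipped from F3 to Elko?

20

Optimal shipments:
  F1→Elko: 40 × 5 = 200
  F1→Dover: 10 × 1 = 10
  F2→Elko: 30 × 8 = 240
  F3→Elko: 20 × 1 = 20
Total cost = 470.
So F3→Elko carries 20 crates.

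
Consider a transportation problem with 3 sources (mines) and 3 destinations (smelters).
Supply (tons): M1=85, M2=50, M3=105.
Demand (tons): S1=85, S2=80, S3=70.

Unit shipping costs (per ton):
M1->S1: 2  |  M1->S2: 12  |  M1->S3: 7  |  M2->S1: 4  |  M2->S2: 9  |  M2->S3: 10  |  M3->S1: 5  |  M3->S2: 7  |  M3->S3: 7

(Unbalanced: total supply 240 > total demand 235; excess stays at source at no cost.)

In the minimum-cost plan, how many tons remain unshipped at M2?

5

An optimal plan:
  M1→S1: 85 × 2 = 170
  M2→S2: 45 × 9 = 405
  M3→S2: 35 × 7 = 245
  M3→S3: 70 × 7 = 490
Total cost = 1310.
M2 ships 45 of its 50, leaving 5.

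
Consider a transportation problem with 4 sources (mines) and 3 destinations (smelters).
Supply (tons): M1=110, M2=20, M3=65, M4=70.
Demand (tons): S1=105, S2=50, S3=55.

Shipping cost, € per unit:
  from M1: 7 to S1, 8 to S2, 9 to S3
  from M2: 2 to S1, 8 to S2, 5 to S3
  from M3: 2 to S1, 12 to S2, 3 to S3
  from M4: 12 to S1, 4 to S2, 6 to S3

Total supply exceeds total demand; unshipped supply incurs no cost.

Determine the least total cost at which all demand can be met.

An optimal shipping plan:
  M1 to S1: 55 × €7 = €385
  M2 to S1: 20 × €2 = €40
  M3 to S1: 30 × €2 = €60
  M3 to S3: 35 × €3 = €105
  M4 to S2: 50 × €4 = €200
  M4 to S3: 20 × €6 = €120
Total = 385 + 40 + 60 + 105 + 200 + 120 = €910.
(Supply check: M1 ships 55; M2 ships 20; M3 ships 65; M4 ships 70.)

910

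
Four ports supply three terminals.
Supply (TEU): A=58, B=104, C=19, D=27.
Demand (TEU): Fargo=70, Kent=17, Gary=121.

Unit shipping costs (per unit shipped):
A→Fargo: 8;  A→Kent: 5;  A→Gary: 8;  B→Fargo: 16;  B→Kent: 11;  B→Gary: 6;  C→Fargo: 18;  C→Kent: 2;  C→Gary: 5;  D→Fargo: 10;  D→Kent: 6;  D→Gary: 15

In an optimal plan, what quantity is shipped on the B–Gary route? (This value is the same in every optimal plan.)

104

The minimum-cost plan:
  A→Fargo: 58 × 8 = 464
  B→Gary: 104 × 6 = 624
  C→Kent: 2 × 2 = 4
  C→Gary: 17 × 5 = 85
  D→Fargo: 12 × 10 = 120
  D→Kent: 15 × 6 = 90
Total cost = 1387.
So B→Gary carries 104 TEU.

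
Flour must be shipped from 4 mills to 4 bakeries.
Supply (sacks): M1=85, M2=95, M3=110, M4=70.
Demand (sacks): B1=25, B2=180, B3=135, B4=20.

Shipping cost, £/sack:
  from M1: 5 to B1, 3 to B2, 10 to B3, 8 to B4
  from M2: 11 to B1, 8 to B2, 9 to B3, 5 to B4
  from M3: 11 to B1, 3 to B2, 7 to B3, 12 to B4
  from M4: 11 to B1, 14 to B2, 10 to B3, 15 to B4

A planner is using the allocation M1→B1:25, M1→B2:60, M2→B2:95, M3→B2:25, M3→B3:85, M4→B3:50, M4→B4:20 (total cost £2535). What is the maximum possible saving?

Current plan cost = 25·5 + 60·3 + 95·8 + 25·3 + 85·7 + 50·10 + 20·15 = £2535.
Optimal plan:
  M1->B1: 15 × £5 = £75
  M1->B2: 70 × £3 = £210
  M2->B3: 75 × £9 = £675
  M2->B4: 20 × £5 = £100
  M3->B2: 110 × £3 = £330
  M4->B1: 10 × £11 = £110
  M4->B3: 60 × £10 = £600
Optimal cost = £2100.
Saving = 2535 − 2100 = £435.

435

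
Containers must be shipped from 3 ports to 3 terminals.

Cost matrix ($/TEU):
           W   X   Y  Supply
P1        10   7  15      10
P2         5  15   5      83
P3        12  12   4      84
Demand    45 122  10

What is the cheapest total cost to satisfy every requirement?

One minimum-cost allocation:
  P1→X: 10 × $7 = $70
  P2→W: 45 × $5 = $225
  P2→X: 28 × $15 = $420
  P2→Y: 10 × $5 = $50
  P3→X: 84 × $12 = $1008
Total = 70 + 225 + 420 + 50 + 1008 = $1773.
(Supply check: P1 ships 10; P2 ships 83; P3 ships 84.)

1773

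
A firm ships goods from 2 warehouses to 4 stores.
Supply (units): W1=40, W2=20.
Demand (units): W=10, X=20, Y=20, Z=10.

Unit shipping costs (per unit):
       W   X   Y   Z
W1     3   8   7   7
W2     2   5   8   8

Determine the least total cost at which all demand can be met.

340

One minimum-cost allocation:
  W1→W: 10 × 3 = 30
  W1→Y: 20 × 7 = 140
  W1→Z: 10 × 7 = 70
  W2→X: 20 × 5 = 100
Total = 30 + 140 + 70 + 100 = 340.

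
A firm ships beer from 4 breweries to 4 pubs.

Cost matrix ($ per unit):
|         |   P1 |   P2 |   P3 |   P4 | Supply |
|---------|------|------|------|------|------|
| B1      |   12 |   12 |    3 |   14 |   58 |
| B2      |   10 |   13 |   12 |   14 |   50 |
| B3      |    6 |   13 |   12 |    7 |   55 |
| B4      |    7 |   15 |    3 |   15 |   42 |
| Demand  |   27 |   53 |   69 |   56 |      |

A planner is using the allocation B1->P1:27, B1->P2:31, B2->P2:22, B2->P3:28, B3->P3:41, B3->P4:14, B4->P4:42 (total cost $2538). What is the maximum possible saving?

1058

Current plan cost = 27·12 + 31·12 + 22·13 + 28·12 + 41·12 + 14·7 + 42·15 = $2538.
Optimal plan:
  B1 to P2: 4 kegs
  B1 to P3: 54 kegs
  B2 to P2: 49 kegs
  B2 to P4: 1 kegs
  B3 to P4: 55 kegs
  B4 to P1: 27 kegs
  B4 to P3: 15 kegs
Optimal cost = $1480.
Saving = 2538 − 1480 = $1058.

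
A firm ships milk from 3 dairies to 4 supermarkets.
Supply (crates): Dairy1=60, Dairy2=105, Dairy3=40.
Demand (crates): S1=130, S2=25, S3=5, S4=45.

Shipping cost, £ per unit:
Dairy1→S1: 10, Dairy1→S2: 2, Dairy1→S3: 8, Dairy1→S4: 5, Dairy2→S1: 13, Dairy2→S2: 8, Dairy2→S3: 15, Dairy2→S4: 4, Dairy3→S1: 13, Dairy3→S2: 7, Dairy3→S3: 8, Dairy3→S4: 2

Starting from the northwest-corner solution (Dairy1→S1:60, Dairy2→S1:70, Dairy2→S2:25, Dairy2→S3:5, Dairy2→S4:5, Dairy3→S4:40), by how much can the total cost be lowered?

100

Current plan cost = 60·10 + 70·13 + 25·8 + 5·15 + 5·4 + 40·2 = £1885.
Optimal plan:
  Dairy1–S1: 35 crates
  Dairy1–S2: 25 crates
  Dairy2–S1: 95 crates
  Dairy2–S4: 10 crates
  Dairy3–S3: 5 crates
  Dairy3–S4: 35 crates
Optimal cost = £1785.
Saving = 1885 − 1785 = £100.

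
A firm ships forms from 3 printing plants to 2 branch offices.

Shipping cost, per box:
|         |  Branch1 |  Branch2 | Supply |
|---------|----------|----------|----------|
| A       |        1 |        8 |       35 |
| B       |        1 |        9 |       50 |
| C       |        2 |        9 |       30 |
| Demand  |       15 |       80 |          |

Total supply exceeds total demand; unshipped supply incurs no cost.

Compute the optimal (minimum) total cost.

700

One minimum-cost allocation:
  A→Branch2: 35 × 8 = 280
  B→Branch1: 15 × 1 = 15
  B→Branch2: 15 × 9 = 135
  C→Branch2: 30 × 9 = 270
Total = 280 + 15 + 135 + 270 = 700.
(Supply check: A ships 35; B ships 30; C ships 30.)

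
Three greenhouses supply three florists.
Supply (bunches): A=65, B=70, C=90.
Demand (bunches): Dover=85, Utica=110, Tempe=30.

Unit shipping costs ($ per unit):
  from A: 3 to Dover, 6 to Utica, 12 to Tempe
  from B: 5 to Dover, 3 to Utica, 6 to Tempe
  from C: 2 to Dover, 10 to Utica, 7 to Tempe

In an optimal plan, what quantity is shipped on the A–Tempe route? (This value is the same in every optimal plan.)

0

Optimal shipments:
  A–Dover: 25 × $3 = $75
  A–Utica: 40 × $6 = $240
  B–Utica: 70 × $3 = $210
  C–Dover: 60 × $2 = $120
  C–Tempe: 30 × $7 = $210
Total cost = $855.
The route A→Tempe is not used.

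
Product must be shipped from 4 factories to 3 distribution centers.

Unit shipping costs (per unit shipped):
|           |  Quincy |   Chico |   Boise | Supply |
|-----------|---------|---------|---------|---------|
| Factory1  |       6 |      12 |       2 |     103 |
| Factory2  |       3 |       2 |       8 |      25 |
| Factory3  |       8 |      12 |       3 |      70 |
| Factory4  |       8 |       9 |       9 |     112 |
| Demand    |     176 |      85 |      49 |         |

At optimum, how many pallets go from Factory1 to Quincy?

103

Solving gives:
  Factory1 to Quincy: 103 pallets
  Factory2 to Chico: 25 pallets
  Factory3 to Quincy: 21 pallets
  Factory3 to Boise: 49 pallets
  Factory4 to Quincy: 52 pallets
  Factory4 to Chico: 60 pallets
Total cost = 1939.
So Factory1→Quincy carries 103 pallets.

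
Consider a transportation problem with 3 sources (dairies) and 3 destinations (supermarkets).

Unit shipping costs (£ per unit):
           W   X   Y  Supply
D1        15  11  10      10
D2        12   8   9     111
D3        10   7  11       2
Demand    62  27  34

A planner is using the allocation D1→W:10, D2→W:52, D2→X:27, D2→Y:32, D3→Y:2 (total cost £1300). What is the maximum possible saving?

28

Current plan cost = 10·15 + 52·12 + 27·8 + 32·9 + 2·11 = £1300.
Optimal plan:
  D1->Y: 10 × £10 = £100
  D2->W: 60 × £12 = £720
  D2->X: 27 × £8 = £216
  D2->Y: 24 × £9 = £216
  D3->W: 2 × £10 = £20
Optimal cost = £1272.
Saving = 1300 − 1272 = £28.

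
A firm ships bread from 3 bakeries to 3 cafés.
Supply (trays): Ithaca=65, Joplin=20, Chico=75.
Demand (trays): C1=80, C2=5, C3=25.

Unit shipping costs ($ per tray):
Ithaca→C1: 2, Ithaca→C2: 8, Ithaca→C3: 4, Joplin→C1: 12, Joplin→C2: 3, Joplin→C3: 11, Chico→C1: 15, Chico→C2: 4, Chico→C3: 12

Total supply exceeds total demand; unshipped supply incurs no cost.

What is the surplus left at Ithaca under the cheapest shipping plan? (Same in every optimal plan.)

Minimum-cost shipments:
  Ithaca to C1: 65 trays
  Joplin to C1: 15 trays
  Joplin to C2: 5 trays
  Chico to C3: 25 trays
Total cost = $625.
Ithaca ships 65 of its 65, leaving 0.

0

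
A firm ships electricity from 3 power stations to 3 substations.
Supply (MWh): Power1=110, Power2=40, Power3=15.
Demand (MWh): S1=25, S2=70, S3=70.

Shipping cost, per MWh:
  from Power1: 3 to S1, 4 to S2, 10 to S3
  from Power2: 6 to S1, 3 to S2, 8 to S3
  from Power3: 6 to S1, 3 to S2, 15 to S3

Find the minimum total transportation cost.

960

One minimum-cost allocation:
  Power1 to S1: 25 × 3 = 75
  Power1 to S2: 55 × 4 = 220
  Power1 to S3: 30 × 10 = 300
  Power2 to S3: 40 × 8 = 320
  Power3 to S2: 15 × 3 = 45
Total = 75 + 220 + 300 + 320 + 45 = 960.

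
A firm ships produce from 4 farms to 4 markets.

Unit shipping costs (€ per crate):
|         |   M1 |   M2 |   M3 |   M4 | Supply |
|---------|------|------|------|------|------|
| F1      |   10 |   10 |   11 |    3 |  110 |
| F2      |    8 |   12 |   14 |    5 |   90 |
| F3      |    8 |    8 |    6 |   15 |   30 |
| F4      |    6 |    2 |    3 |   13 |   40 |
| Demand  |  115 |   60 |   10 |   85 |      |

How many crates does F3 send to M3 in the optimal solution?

10

Optimal shipments:
  F1–M1: 5 × €10 = €50
  F1–M2: 20 × €10 = €200
  F1–M4: 85 × €3 = €255
  F2–M1: 90 × €8 = €720
  F3–M1: 20 × €8 = €160
  F3–M3: 10 × €6 = €60
  F4–M2: 40 × €2 = €80
Total cost = €1525.
So F3→M3 carries 10 crates.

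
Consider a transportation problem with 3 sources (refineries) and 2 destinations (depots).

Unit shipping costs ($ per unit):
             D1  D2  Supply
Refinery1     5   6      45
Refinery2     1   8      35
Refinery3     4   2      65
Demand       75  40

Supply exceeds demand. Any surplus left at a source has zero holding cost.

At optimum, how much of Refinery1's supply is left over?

30

Minimum-cost shipments:
  Refinery1 to D1: 15 × $5 = $75
  Refinery2 to D1: 35 × $1 = $35
  Refinery3 to D1: 25 × $4 = $100
  Refinery3 to D2: 40 × $2 = $80
Total cost = $290.
Refinery1 ships 15 of its 45, leaving 30.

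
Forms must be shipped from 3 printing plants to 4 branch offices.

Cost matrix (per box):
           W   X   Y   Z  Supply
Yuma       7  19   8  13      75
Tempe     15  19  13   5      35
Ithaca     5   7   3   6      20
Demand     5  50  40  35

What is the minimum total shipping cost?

A cheapest plan:
  Yuma–W: 5 × 7 = 35
  Yuma–X: 30 × 19 = 570
  Yuma–Y: 40 × 8 = 320
  Tempe–Z: 35 × 5 = 175
  Ithaca–X: 20 × 7 = 140
Total = 35 + 570 + 320 + 175 + 140 = 1240.

1240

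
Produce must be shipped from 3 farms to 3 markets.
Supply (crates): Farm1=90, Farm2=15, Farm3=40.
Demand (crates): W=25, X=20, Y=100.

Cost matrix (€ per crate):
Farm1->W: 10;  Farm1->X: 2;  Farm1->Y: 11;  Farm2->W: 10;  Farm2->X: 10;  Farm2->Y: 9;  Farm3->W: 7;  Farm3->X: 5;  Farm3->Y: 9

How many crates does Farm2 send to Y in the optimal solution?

The minimum-cost plan:
  Farm1→X: 20 × €2 = €40
  Farm1→Y: 70 × €11 = €770
  Farm2→Y: 15 × €9 = €135
  Farm3→W: 25 × €7 = €175
  Farm3→Y: 15 × €9 = €135
Total cost = €1255.
So Farm2→Y carries 15 crates.

15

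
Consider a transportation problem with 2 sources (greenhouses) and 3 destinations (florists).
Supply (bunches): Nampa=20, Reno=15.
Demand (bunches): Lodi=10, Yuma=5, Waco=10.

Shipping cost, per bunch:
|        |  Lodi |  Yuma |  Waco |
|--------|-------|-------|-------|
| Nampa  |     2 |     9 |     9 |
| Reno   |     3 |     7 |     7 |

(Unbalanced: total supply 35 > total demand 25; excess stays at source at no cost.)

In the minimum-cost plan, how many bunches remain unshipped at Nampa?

10

An optimal plan:
  Nampa->Lodi: 10 × 2 = 20
  Reno->Yuma: 5 × 7 = 35
  Reno->Waco: 10 × 7 = 70
Total cost = 125.
Nampa ships 10 of its 20, leaving 10.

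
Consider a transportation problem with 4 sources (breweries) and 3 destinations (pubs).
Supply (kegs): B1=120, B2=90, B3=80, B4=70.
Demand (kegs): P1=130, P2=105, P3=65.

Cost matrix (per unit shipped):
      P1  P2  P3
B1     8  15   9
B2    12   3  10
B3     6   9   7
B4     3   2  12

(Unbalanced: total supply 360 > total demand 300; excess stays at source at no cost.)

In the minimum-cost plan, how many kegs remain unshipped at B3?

0

An optimal plan:
  B1–P1: 60 kegs
  B2–P2: 90 kegs
  B3–P1: 15 kegs
  B3–P3: 65 kegs
  B4–P1: 55 kegs
  B4–P2: 15 kegs
Total cost = 1490.
B3 ships 80 of its 80, leaving 0.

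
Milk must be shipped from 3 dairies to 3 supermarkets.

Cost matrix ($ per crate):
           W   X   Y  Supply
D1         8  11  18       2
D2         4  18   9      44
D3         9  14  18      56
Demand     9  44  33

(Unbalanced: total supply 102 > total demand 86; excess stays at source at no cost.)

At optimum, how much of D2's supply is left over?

An optimal plan:
  D1->X: 2 crates
  D2->W: 9 crates
  D2->Y: 33 crates
  D3->X: 42 crates
Total cost = $943.
D2 ships 42 of its 44, leaving 2.

2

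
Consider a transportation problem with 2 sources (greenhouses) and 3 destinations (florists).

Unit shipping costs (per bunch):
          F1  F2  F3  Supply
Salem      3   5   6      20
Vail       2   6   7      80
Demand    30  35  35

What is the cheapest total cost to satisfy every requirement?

An optimal shipping plan:
  Salem->F2: 20 × 5 = 100
  Vail->F1: 30 × 2 = 60
  Vail->F2: 15 × 6 = 90
  Vail->F3: 35 × 7 = 245
Total = 100 + 60 + 90 + 245 = 495.
(Supply check: Salem ships 20; Vail ships 80.)

495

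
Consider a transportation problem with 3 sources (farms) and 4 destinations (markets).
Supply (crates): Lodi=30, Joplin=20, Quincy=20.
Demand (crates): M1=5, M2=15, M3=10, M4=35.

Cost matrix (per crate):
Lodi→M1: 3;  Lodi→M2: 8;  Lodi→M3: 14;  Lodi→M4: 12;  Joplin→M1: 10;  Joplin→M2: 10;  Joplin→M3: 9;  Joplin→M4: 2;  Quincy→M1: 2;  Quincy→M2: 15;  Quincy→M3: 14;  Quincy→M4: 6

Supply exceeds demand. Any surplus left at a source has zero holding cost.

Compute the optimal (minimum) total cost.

Optimal allocation:
  Lodi to M2: 15 × 8 = 120
  Lodi to M3: 10 × 14 = 140
  Joplin to M4: 20 × 2 = 40
  Quincy to M1: 5 × 2 = 10
  Quincy to M4: 15 × 6 = 90
Total = 120 + 140 + 40 + 10 + 90 = 400.
(Supply check: Lodi ships 25; Joplin ships 20; Quincy ships 20.)

400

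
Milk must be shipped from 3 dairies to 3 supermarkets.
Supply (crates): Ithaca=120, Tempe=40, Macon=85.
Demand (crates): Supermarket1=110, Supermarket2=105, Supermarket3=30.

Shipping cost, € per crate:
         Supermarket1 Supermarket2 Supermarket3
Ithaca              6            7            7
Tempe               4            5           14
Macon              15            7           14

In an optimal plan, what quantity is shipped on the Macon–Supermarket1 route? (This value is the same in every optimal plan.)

The minimum-cost plan:
  Ithaca–Supermarket1: 70 × €6 = €420
  Ithaca–Supermarket2: 20 × €7 = €140
  Ithaca–Supermarket3: 30 × €7 = €210
  Tempe–Supermarket1: 40 × €4 = €160
  Macon–Supermarket2: 85 × €7 = €595
Total cost = €1525.
The route Macon→Supermarket1 is not used.

0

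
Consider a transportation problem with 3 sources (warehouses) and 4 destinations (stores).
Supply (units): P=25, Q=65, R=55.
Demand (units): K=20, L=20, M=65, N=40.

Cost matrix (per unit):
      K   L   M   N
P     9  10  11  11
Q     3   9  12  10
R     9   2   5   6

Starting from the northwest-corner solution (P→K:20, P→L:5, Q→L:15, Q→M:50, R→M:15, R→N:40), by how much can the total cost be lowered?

Current plan cost = 20·9 + 5·10 + 15·9 + 50·12 + 15·5 + 40·6 = 1280.
Optimal plan:
  P->M: 25 × 11 = 275
  Q->K: 20 × 3 = 60
  Q->L: 5 × 9 = 45
  Q->N: 40 × 10 = 400
  R->L: 15 × 2 = 30
  R->M: 40 × 5 = 200
Optimal cost = 1010.
Saving = 1280 − 1010 = 270.

270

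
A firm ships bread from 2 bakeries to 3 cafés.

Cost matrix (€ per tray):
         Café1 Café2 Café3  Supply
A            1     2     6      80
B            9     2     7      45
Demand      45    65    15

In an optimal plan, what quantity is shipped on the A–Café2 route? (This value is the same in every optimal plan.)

20

Solving gives:
  A→Café1: 45 × €1 = €45
  A→Café2: 20 × €2 = €40
  A→Café3: 15 × €6 = €90
  B→Café2: 45 × €2 = €90
Total cost = €265.
So A→Café2 carries 20 trays.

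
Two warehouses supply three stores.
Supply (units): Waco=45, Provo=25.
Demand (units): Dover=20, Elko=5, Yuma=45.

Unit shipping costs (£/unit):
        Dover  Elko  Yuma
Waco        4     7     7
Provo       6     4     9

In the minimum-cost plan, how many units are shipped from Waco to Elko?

0

The minimum-cost plan:
  Waco–Dover: 20 × £4 = £80
  Waco–Yuma: 25 × £7 = £175
  Provo–Elko: 5 × £4 = £20
  Provo–Yuma: 20 × £9 = £180
Total cost = £455.
The route Waco→Elko is not used.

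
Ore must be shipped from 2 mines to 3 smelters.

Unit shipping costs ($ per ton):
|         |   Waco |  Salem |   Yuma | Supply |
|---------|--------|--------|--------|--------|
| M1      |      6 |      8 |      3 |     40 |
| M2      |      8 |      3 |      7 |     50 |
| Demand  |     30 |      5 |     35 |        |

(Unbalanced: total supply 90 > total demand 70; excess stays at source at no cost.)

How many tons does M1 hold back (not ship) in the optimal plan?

Minimum-cost shipments:
  M1→Waco: 5 × $6 = $30
  M1→Yuma: 35 × $3 = $105
  M2→Waco: 25 × $8 = $200
  M2→Salem: 5 × $3 = $15
Total cost = $350.
M1 ships 40 of its 40, leaving 0.

0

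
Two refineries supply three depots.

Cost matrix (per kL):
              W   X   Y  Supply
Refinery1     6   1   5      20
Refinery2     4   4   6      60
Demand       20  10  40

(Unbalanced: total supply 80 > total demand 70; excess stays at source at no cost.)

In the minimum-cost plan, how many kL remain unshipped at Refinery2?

An optimal plan:
  Refinery1 to X: 10 × 1 = 10
  Refinery1 to Y: 10 × 5 = 50
  Refinery2 to W: 20 × 4 = 80
  Refinery2 to Y: 30 × 6 = 180
Total cost = 320.
Refinery2 ships 50 of its 60, leaving 10.

10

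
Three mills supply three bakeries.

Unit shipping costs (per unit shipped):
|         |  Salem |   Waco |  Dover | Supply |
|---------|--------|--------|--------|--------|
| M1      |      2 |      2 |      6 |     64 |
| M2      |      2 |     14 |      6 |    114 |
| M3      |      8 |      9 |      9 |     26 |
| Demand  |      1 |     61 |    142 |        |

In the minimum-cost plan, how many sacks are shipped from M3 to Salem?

Solving gives:
  M1→Waco: 61 × 2 = 122
  M1→Dover: 3 × 6 = 18
  M2→Salem: 1 × 2 = 2
  M2→Dover: 113 × 6 = 678
  M3→Dover: 26 × 9 = 234
Total cost = 1054.
The route M3→Salem is not used.

0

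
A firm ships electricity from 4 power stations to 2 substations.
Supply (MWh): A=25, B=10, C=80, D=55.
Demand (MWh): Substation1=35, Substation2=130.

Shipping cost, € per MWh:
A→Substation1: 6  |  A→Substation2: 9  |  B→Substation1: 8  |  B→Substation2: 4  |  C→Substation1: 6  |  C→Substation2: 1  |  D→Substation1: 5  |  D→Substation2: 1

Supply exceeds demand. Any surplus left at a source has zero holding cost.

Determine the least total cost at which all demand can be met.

A cheapest plan:
  A to Substation1: 25 × €6 = €150
  B to Substation1: 5 × €8 = €40
  C to Substation2: 80 × €1 = €80
  D to Substation1: 5 × €5 = €25
  D to Substation2: 50 × €1 = €50
Total = 150 + 40 + 80 + 25 + 50 = €345.
(Supply check: A ships 25; B ships 5; C ships 80; D ships 55.)

345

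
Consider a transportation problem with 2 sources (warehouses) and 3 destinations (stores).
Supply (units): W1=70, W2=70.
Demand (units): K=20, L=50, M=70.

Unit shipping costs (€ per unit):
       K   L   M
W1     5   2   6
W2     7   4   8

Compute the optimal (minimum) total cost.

A cheapest plan:
  W1 to K: 20 units
  W1 to L: 50 units
  W2 to M: 70 units
Total cost = €760.
(Supply check: W1 ships 70; W2 ships 70.)

760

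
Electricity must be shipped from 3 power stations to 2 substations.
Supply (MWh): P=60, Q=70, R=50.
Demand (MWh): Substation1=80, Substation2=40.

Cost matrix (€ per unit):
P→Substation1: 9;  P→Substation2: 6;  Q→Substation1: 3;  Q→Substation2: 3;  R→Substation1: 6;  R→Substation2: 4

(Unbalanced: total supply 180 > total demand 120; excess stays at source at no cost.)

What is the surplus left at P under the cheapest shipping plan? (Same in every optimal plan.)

An optimal plan:
  Q->Substation1: 70 MWh
  R->Substation1: 10 MWh
  R->Substation2: 40 MWh
Total cost = €430.
P ships 0 of its 60, leaving 60.

60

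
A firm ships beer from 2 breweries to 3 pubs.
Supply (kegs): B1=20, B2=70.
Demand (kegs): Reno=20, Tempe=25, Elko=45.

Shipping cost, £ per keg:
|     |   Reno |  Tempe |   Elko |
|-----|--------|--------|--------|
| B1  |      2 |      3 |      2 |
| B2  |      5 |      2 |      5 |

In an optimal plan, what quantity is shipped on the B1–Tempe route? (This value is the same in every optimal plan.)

Solving gives:
  B1->Elko: 20 kegs
  B2->Reno: 20 kegs
  B2->Tempe: 25 kegs
  B2->Elko: 25 kegs
Total cost = £315.
The route B1→Tempe is not used.

0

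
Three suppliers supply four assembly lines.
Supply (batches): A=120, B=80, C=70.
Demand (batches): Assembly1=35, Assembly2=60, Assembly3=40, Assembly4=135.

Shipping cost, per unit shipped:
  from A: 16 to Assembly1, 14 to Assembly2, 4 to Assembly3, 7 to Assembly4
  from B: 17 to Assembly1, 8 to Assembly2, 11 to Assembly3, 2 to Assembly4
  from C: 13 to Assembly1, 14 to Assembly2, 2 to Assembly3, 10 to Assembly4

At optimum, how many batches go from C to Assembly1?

35

The minimum-cost plan:
  A→Assembly3: 5 × 4 = 20
  A→Assembly4: 115 × 7 = 805
  B→Assembly2: 60 × 8 = 480
  B→Assembly4: 20 × 2 = 40
  C→Assembly1: 35 × 13 = 455
  C→Assembly3: 35 × 2 = 70
Total cost = 1870.
So C→Assembly1 carries 35 batches.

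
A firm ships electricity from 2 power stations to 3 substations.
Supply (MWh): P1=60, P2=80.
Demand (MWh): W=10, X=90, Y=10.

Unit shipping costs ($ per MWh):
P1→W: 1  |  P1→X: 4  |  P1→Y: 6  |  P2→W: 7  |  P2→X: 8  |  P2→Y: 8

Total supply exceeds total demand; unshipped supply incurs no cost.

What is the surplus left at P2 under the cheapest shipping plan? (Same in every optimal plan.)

30

Minimum-cost shipments:
  P1–W: 10 × $1 = $10
  P1–X: 50 × $4 = $200
  P2–X: 40 × $8 = $320
  P2–Y: 10 × $8 = $80
Total cost = $610.
P2 ships 50 of its 80, leaving 30.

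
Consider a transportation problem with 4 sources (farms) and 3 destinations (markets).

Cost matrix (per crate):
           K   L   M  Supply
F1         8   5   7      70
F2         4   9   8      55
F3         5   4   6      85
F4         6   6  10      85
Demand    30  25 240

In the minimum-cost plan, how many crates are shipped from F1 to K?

Solving gives:
  F1 to M: 70 × 7 = 490
  F2 to M: 55 × 8 = 440
  F3 to M: 85 × 6 = 510
  F4 to K: 30 × 6 = 180
  F4 to L: 25 × 6 = 150
  F4 to M: 30 × 10 = 300
Total cost = 2070.
The route F1→K is not used.

0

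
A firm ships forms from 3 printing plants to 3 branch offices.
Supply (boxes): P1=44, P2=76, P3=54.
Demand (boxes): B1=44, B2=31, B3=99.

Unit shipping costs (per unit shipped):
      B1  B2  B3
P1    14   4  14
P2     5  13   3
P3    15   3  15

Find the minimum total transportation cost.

1282

One minimum-cost allocation:
  P1 to B1: 21 × 14 = 294
  P1 to B3: 23 × 14 = 322
  P2 to B3: 76 × 3 = 228
  P3 to B1: 23 × 15 = 345
  P3 to B2: 31 × 3 = 93
Total = 294 + 322 + 228 + 345 + 93 = 1282.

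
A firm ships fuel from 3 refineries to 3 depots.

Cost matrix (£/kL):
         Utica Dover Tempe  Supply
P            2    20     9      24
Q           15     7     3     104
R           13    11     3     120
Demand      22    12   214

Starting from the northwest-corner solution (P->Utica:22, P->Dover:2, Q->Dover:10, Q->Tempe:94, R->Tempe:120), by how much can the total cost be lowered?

Current plan cost = 22·2 + 2·20 + 10·7 + 94·3 + 120·3 = £796.
Optimal plan:
  P->Utica: 22 kL
  P->Tempe: 2 kL
  Q->Dover: 12 kL
  Q->Tempe: 92 kL
  R->Tempe: 120 kL
Optimal cost = £782.
Saving = 796 − 782 = £14.

14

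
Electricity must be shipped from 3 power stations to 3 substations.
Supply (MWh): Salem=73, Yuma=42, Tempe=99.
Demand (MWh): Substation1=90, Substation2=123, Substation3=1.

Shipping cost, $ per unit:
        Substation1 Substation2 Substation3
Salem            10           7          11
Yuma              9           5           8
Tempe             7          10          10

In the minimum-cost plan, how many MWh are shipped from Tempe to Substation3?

1

Solving gives:
  Salem–Substation2: 73 MWh
  Yuma–Substation2: 42 MWh
  Tempe–Substation1: 90 MWh
  Tempe–Substation2: 8 MWh
  Tempe–Substation3: 1 MWh
Total cost = $1441.
So Tempe→Substation3 carries 1 MWh.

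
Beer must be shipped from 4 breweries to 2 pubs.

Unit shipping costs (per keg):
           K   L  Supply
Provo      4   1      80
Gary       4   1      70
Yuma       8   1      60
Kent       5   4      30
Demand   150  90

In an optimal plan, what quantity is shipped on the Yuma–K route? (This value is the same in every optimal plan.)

0

The minimum-cost plan:
  Provo→K: 80 × 4 = 320
  Gary→K: 40 × 4 = 160
  Gary→L: 30 × 1 = 30
  Yuma→L: 60 × 1 = 60
  Kent→K: 30 × 5 = 150
Total cost = 720.
The route Yuma→K is not used.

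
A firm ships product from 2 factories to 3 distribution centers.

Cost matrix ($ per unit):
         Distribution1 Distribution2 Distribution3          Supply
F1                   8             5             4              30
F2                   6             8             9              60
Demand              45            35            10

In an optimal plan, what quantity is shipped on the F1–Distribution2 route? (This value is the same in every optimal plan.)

Solving gives:
  F1->Distribution2: 20 × $5 = $100
  F1->Distribution3: 10 × $4 = $40
  F2->Distribution1: 45 × $6 = $270
  F2->Distribution2: 15 × $8 = $120
Total cost = $530.
So F1→Distribution2 carries 20 pallets.

20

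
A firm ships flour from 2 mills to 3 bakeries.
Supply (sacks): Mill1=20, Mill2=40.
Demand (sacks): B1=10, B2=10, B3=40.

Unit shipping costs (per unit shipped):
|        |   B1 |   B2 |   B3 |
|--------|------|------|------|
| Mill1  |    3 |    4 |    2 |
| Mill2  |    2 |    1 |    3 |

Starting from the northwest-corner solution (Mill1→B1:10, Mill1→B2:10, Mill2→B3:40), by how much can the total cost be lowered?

60

Current plan cost = 10·3 + 10·4 + 40·3 = 190.
Optimal plan:
  Mill1→B3: 20 × 2 = 40
  Mill2→B1: 10 × 2 = 20
  Mill2→B2: 10 × 1 = 10
  Mill2→B3: 20 × 3 = 60
Optimal cost = 130.
Saving = 190 − 130 = 60.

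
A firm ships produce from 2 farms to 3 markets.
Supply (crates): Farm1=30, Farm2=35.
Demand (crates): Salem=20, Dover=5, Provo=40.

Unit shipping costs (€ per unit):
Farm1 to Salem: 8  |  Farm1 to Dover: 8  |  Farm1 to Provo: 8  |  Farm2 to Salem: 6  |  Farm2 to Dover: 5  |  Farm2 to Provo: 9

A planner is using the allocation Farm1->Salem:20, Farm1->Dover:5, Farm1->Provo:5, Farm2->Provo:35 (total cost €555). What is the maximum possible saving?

Current plan cost = 20·8 + 5·8 + 5·8 + 35·9 = €555.
Optimal plan:
  Farm1 to Provo: 30 crates
  Farm2 to Salem: 20 crates
  Farm2 to Dover: 5 crates
  Farm2 to Provo: 10 crates
Optimal cost = €475.
Saving = 555 − 475 = €80.

80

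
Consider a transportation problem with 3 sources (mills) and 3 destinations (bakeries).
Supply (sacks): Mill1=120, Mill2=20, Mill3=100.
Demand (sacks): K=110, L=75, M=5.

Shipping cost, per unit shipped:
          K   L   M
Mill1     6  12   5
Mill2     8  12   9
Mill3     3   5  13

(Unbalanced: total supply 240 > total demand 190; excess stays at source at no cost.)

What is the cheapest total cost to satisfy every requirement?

985

Optimal allocation:
  Mill1 to K: 85 × 6 = 510
  Mill1 to M: 5 × 5 = 25
  Mill3 to K: 25 × 3 = 75
  Mill3 to L: 75 × 5 = 375
Total = 510 + 25 + 75 + 375 = 985.
(Supply check: Mill1 ships 90; Mill2 ships 0; Mill3 ships 100.)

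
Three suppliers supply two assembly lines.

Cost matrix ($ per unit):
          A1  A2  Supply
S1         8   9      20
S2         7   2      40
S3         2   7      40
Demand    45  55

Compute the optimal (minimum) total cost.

335

A cheapest plan:
  S1 to A1: 5 batches
  S1 to A2: 15 batches
  S2 to A2: 40 batches
  S3 to A1: 40 batches
Total cost = $335.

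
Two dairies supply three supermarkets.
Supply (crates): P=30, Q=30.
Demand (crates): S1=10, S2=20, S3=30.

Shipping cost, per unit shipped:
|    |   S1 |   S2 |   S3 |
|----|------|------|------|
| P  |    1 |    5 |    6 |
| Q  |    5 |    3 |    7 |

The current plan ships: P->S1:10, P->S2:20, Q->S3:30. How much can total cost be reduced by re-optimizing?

Current plan cost = 10·1 + 20·5 + 30·7 = 320.
Optimal plan:
  P→S1: 10 × 1 = 10
  P→S3: 20 × 6 = 120
  Q→S2: 20 × 3 = 60
  Q→S3: 10 × 7 = 70
Optimal cost = 260.
Saving = 320 − 260 = 60.

60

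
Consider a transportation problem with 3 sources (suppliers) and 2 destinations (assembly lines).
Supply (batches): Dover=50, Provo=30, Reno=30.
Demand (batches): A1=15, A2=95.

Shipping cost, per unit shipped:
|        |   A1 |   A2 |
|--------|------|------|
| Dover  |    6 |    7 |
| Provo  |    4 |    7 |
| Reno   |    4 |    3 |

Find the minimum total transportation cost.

605

A cheapest plan:
  Dover–A2: 50 × 7 = 350
  Provo–A1: 15 × 4 = 60
  Provo–A2: 15 × 7 = 105
  Reno–A2: 30 × 3 = 90
Total = 350 + 60 + 105 + 90 = 605.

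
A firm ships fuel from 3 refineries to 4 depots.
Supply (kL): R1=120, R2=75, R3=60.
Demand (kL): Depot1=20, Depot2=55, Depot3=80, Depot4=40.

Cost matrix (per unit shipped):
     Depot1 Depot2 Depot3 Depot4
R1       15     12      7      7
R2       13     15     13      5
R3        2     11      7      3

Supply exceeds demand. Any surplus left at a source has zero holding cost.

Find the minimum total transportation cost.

An optimal shipping plan:
  R1–Depot2: 40 × 12 = 480
  R1–Depot3: 80 × 7 = 560
  R2–Depot4: 15 × 5 = 75
  R3–Depot1: 20 × 2 = 40
  R3–Depot2: 15 × 11 = 165
  R3–Depot4: 25 × 3 = 75
Total = 480 + 560 + 75 + 40 + 165 + 75 = 1395.
(Supply check: R1 ships 120; R2 ships 15; R3 ships 60.)

1395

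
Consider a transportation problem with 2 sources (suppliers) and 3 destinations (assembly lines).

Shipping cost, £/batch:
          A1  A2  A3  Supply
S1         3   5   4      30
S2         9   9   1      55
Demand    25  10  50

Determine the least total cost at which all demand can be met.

195

A cheapest plan:
  S1–A1: 25 batches
  S1–A2: 5 batches
  S2–A2: 5 batches
  S2–A3: 50 batches
Total cost = £195.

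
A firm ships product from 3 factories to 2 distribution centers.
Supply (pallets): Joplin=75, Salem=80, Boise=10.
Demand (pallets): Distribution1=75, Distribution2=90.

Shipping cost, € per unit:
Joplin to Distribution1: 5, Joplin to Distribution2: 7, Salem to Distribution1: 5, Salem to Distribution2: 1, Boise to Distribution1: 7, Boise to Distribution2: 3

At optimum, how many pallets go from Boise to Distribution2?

Optimal shipments:
  Joplin to Distribution1: 75 × €5 = €375
  Salem to Distribution2: 80 × €1 = €80
  Boise to Distribution2: 10 × €3 = €30
Total cost = €485.
So Boise→Distribution2 carries 10 pallets.

10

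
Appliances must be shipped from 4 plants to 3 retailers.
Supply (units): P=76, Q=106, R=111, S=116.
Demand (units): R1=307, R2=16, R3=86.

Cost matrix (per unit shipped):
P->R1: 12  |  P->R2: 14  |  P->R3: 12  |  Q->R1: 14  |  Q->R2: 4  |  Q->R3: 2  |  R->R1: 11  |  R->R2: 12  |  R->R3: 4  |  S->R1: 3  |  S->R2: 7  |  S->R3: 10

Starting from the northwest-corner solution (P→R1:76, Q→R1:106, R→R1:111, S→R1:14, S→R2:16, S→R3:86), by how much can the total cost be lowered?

1858

Current plan cost = 76·12 + 106·14 + 111·11 + 14·3 + 16·7 + 86·10 = 4631.
Optimal plan:
  P–R1: 76 units
  Q–R1: 4 units
  Q–R2: 16 units
  Q–R3: 86 units
  R–R1: 111 units
  S–R1: 116 units
Optimal cost = 2773.
Saving = 4631 − 2773 = 1858.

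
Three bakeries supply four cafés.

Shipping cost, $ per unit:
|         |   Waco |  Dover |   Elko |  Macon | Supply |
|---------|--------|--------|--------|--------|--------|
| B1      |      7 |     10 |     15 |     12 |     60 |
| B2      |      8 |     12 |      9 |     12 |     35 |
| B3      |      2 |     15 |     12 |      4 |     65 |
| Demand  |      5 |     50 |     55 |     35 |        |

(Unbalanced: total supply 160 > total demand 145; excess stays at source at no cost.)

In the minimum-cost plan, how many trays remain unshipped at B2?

0

Minimum-cost shipments:
  B1->Dover: 50 × $10 = $500
  B2->Elko: 35 × $9 = $315
  B3->Waco: 5 × $2 = $10
  B3->Elko: 20 × $12 = $240
  B3->Macon: 35 × $4 = $140
Total cost = $1205.
B2 ships 35 of its 35, leaving 0.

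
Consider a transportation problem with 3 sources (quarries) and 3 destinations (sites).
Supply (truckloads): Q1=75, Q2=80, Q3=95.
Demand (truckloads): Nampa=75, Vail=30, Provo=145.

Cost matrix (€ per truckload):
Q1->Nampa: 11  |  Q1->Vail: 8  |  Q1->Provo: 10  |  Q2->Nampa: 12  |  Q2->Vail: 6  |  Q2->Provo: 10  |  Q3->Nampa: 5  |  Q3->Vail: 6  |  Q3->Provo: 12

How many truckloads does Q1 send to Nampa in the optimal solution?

0

Solving gives:
  Q1->Provo: 75 × €10 = €750
  Q2->Vail: 10 × €6 = €60
  Q2->Provo: 70 × €10 = €700
  Q3->Nampa: 75 × €5 = €375
  Q3->Vail: 20 × €6 = €120
Total cost = €2005.
The route Q1→Nampa is not used.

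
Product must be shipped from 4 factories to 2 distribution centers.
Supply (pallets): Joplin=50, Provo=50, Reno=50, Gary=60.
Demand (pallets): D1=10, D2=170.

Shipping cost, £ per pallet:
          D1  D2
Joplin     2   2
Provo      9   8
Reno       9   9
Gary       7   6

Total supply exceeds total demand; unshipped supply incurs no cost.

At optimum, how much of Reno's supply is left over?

30

Minimum-cost shipments:
  Joplin to D2: 50 × £2 = £100
  Provo to D2: 50 × £8 = £400
  Reno to D1: 10 × £9 = £90
  Reno to D2: 10 × £9 = £90
  Gary to D2: 60 × £6 = £360
Total cost = £1040.
Reno ships 20 of its 50, leaving 30.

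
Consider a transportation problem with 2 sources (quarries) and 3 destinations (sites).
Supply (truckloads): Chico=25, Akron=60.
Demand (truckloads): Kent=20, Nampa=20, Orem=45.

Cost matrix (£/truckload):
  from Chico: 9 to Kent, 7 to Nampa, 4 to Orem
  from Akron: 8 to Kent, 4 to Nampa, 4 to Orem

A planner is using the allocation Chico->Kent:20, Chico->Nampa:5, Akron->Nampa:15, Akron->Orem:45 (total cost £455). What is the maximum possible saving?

Current plan cost = 20·9 + 5·7 + 15·4 + 45·4 = £455.
Optimal plan:
  Chico to Orem: 25 truckloads
  Akron to Kent: 20 truckloads
  Akron to Nampa: 20 truckloads
  Akron to Orem: 20 truckloads
Optimal cost = £420.
Saving = 455 − 420 = £35.

35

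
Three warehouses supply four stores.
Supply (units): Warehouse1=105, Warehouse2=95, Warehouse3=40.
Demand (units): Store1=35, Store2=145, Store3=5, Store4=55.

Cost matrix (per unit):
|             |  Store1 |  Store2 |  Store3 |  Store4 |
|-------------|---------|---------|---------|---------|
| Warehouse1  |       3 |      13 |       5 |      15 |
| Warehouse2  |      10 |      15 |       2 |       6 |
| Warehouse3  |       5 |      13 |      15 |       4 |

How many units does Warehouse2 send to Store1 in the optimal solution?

Optimal shipments:
  Warehouse1->Store1: 35 units
  Warehouse1->Store2: 70 units
  Warehouse2->Store2: 75 units
  Warehouse2->Store3: 5 units
  Warehouse2->Store4: 15 units
  Warehouse3->Store4: 40 units
Total cost = 2400.
The route Warehouse2→Store1 is not used.

0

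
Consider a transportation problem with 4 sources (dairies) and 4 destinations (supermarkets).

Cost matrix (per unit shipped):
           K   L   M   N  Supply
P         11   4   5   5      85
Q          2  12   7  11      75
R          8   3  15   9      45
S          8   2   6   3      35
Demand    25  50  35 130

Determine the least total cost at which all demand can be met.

An optimal shipping plan:
  P to N: 85 × 5 = 425
  Q to K: 25 × 2 = 50
  Q to M: 35 × 7 = 245
  Q to N: 15 × 11 = 165
  R to L: 45 × 3 = 135
  S to L: 5 × 2 = 10
  S to N: 30 × 3 = 90
Total = 425 + 50 + 245 + 165 + 135 + 10 + 90 = 1120.
(Supply check: P ships 85; Q ships 75; R ships 45; S ships 35.)

1120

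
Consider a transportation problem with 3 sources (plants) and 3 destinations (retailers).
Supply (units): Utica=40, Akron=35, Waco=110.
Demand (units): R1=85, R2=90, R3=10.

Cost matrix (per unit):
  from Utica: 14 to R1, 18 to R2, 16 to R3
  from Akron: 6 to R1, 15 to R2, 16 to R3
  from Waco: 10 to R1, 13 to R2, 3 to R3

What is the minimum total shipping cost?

One minimum-cost allocation:
  Utica–R1: 40 × 14 = 560
  Akron–R1: 35 × 6 = 210
  Waco–R1: 10 × 10 = 100
  Waco–R2: 90 × 13 = 1170
  Waco–R3: 10 × 3 = 30
Total = 560 + 210 + 100 + 1170 + 30 = 2070.

2070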